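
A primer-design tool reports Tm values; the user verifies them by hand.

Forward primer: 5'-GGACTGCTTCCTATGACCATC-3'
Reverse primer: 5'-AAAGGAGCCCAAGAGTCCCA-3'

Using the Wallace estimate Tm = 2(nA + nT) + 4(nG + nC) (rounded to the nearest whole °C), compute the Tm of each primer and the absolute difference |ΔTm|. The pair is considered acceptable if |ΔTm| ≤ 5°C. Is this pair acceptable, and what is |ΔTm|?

Forward: A=4 T=6 G=4 C=7 → Tm = 2·10 + 4·11 = 64°C.
Reverse: A=8 T=1 G=5 C=6 → Tm = 2·9 + 4·11 = 62°C.
|ΔTm| = |64 − 62| = 2°C, ≤ 5°C.

|ΔTm| = 2°C; the pair is acceptable.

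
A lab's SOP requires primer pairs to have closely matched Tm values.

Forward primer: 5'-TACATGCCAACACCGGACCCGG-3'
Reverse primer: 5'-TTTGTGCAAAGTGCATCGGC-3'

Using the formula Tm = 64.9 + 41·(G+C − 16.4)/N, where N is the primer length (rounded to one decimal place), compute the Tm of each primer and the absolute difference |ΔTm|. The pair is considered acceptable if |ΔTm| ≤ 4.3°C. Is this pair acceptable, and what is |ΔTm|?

|ΔTm| = 8.6°C; the pair is not acceptable.

Forward: G+C = 14, N = 22 → Tm = 64.9 + 41·(14 − 16.4)/22 = 60.4°C.
Reverse: G+C = 10, N = 20 → Tm = 64.9 + 41·(10 − 16.4)/20 = 51.8°C.
|ΔTm| = |60.4 − 51.8| = 8.6°C, > 4.3°C.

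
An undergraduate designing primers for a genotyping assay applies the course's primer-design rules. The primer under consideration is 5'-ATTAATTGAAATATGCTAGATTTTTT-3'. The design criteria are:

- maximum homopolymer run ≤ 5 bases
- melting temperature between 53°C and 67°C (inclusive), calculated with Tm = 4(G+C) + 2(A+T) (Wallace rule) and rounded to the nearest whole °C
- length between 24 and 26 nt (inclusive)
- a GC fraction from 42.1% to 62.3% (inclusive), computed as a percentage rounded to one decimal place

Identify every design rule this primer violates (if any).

Base counts: A=9, T=13, G=3, C=1 (length 26).
homopolymer run: longest run = 6, exceeds 5 ✗
Tm: Tm = 2·22 + 4·4 = 60°C ✓
length: length 26 ✓
GC content: GC 4/26 = 15.4%, outside 42.1–62.3% ✗

Fails: homopolymer run, GC content.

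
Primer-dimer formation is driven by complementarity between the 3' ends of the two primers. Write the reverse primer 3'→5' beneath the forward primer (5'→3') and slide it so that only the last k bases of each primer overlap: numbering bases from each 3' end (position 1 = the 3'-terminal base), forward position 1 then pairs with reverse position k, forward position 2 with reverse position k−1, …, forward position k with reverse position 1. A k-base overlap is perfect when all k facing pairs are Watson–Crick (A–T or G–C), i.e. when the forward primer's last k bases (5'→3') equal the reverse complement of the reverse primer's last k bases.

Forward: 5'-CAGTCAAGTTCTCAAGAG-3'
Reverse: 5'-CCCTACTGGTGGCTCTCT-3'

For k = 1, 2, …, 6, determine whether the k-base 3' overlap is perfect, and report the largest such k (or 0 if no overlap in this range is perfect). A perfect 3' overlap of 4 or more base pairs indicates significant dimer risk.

Longest perfect overlap: 4 complementary base pairs; significant dimer risk (threshold 4).

Last 6 bases (5'→3') — forward …CAAGAG, reverse …CTCTCT.
Reverse complement of the reverse primer's last 6 bases: AGAGAG; its first k bases are the reverse complement of the reverse primer's last k bases, so a perfect k-base overlap needs the forward primer's last k bases to equal them.
Comparing (forward last k vs required): k=1: G vs A ✗; k=2: AG vs AG ✓; k=3: GAG vs AGA ✗; k=4: AGAG vs AGAG ✓; k=5: AAGAG vs AGAGA ✗; k=6: CAAGAG vs AGAGAG ✗.
Perfect overlaps at k = 2, 4; the largest is 4.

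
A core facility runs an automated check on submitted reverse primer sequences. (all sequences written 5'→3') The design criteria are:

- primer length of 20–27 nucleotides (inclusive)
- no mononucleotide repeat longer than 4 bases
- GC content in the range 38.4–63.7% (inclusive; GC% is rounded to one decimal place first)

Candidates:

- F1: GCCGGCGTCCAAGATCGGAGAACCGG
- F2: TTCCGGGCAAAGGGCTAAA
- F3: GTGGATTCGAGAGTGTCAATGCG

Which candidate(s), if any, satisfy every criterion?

F1 (26 nt, A=6 T=2 G=10 C=8): length 26 ✓; longest run = 2 ✓; GC 18/26 = 69.2%, outside 38.4–63.7% ✗ — fails.
F2 (19 nt, A=6 T=3 G=6 C=4): length 19, outside 20–27 ✗; longest run = 3 ✓; GC 10/19 = 52.6% ✓ — fails.
F3 (23 nt, A=5 T=6 G=9 C=3): length 23 ✓; longest run = 2 ✓; GC 12/23 = 52.2% ✓ — passes.

F3 only.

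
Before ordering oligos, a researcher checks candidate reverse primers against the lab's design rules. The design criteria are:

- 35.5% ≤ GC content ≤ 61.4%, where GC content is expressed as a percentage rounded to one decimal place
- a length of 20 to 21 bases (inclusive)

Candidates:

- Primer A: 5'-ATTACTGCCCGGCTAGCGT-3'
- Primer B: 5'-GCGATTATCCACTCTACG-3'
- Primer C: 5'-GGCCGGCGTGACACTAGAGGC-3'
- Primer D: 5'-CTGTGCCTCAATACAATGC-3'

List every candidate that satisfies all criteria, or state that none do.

None of the candidates satisfy all criteria.

Primer A (19 nt, A=3 T=5 G=5 C=6): GC 11/19 = 57.9% ✓; length 19, outside 20–21 ✗ — fails.
Primer B (18 nt, A=4 T=5 G=3 C=6): GC 9/18 = 50.0% ✓; length 18, outside 20–21 ✗ — fails.
Primer C (21 nt, A=4 T=2 G=9 C=6): GC 15/21 = 71.4%, outside 35.5–61.4% ✗; length 21 ✓ — fails.
Primer D (19 nt, A=5 T=5 G=3 C=6): GC 9/19 = 47.4% ✓; length 19, outside 20–21 ✗ — fails.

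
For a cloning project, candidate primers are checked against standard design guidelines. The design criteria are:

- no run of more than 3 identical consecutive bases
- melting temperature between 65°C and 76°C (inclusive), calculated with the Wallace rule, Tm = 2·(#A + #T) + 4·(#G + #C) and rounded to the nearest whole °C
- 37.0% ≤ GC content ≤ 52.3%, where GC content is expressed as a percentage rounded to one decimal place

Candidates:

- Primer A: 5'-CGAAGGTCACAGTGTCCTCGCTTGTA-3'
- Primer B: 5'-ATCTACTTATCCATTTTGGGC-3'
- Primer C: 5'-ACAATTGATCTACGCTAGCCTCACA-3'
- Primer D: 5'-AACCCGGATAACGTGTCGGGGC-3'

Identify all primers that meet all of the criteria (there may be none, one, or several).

Primer A (26 nt, A=5 T=7 G=7 C=7): longest run = 2 ✓; Tm = 2·12 + 4·14 = 80°C, outside 65–76°C ✗; GC 14/26 = 53.8%, outside 37.0–52.3% ✗ — fails.
Primer B (21 nt, A=4 T=9 G=3 C=5): longest run = 4, exceeds 3 ✗; Tm = 2·13 + 4·8 = 58°C, outside 65–76°C ✗; GC 8/21 = 38.1% ✓ — fails.
Primer C (25 nt, A=8 T=6 G=3 C=8): longest run = 2 ✓; Tm = 2·14 + 4·11 = 72°C ✓; GC 11/25 = 44.0% ✓ — passes.
Primer D (22 nt, A=5 T=3 G=8 C=6): longest run = 4, exceeds 3 ✗; Tm = 2·8 + 4·14 = 72°C ✓; GC 14/22 = 63.6%, outside 37.0–52.3% ✗ — fails.

Primer C only.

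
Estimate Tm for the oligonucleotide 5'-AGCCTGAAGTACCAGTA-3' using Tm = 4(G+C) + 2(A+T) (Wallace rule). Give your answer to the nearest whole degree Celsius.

50°C

Base counts: A=6, T=3, G=4, C=4 (length 17).
Tm = 2·(6+3) + 4·(4+4) = 2·9 + 4·8 = 18 + 32 = 50°C.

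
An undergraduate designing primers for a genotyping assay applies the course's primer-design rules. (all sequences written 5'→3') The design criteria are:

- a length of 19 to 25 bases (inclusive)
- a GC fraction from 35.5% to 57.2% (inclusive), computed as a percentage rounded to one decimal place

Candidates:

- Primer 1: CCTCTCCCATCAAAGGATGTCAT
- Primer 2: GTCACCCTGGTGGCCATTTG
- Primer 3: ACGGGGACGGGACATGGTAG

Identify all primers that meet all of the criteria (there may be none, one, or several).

Primer 1 only.

Primer 1 (23 nt, A=6 T=6 G=3 C=8): length 23 ✓; GC 11/23 = 47.8% ✓ — passes.
Primer 2 (20 nt, A=2 T=6 G=6 C=6): length 20 ✓; GC 12/20 = 60.0%, outside 35.5–57.2% ✗ — fails.
Primer 3 (20 nt, A=5 T=2 G=10 C=3): length 20 ✓; GC 13/20 = 65.0%, outside 35.5–57.2% ✗ — fails.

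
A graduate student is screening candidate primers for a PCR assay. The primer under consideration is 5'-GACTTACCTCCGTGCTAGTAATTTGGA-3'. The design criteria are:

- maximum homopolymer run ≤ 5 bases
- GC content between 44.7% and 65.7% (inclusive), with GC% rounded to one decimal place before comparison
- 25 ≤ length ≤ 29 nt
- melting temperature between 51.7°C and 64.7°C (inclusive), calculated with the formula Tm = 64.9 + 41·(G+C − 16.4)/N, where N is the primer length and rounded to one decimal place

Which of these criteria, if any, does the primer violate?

Fails: GC content.

Base counts: A=6, T=9, G=6, C=6 (length 27).
homopolymer run: longest run = 3 ✓
GC content: GC 12/27 = 44.4%, outside 44.7–65.7% ✗
length: length 27 ✓
Tm: Tm = 64.9 + 41·(12 − 16.4)/27 = 58.2°C ✓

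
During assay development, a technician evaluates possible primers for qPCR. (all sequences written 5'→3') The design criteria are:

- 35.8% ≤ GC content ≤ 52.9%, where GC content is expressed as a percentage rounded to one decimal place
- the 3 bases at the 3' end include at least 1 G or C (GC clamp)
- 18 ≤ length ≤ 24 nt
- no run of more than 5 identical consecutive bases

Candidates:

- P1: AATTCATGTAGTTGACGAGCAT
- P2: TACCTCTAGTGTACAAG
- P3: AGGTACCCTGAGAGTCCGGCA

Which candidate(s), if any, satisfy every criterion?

P1 (22 nt, A=7 T=7 G=5 C=3): GC 8/22 = 36.4% ✓; 3' end CAT has 1 G/C ✓; length 22 ✓; longest run = 2 ✓ — passes.
P2 (17 nt, A=5 T=5 G=3 C=4): GC 7/17 = 41.2% ✓; 3' end AAG has 1 G/C ✓; length 17, outside 18–24 ✗; longest run = 2 ✓ — fails.
P3 (21 nt, A=5 T=3 G=7 C=6): GC 13/21 = 61.9%, outside 35.8–52.9% ✗; 3' end GCA has 2 G/C ✓; length 21 ✓; longest run = 3 ✓ — fails.

P1 only.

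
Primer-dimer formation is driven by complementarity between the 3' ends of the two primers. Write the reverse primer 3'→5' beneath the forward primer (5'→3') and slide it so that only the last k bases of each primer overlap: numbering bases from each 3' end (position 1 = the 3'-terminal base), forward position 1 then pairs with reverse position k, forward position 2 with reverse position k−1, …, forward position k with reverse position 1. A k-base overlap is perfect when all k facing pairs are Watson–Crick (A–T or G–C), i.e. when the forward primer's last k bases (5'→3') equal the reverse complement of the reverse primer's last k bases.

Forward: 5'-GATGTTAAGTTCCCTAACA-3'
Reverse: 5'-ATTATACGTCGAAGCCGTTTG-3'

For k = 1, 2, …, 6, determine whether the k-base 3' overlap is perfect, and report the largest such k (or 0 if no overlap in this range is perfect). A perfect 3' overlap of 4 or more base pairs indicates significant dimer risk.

Last 6 bases (5'→3') — forward …CTAACA, reverse …CGTTTG.
Reverse complement of the reverse primer's last 6 bases: CAAACG; its first k bases are the reverse complement of the reverse primer's last k bases, so a perfect k-base overlap needs the forward primer's last k bases to equal them.
Comparing (forward last k vs required): k=1: A vs C ✗; k=2: CA vs CA ✓; k=3: ACA vs CAA ✗; k=4: AACA vs CAAA ✗; k=5: TAACA vs CAAAC ✗; k=6: CTAACA vs CAAACG ✗.
Only k = 2 is perfect, so the longest perfect 3' overlap is 2.

Longest perfect overlap: 2 complementary base pairs; below the dimer-risk threshold (threshold 4).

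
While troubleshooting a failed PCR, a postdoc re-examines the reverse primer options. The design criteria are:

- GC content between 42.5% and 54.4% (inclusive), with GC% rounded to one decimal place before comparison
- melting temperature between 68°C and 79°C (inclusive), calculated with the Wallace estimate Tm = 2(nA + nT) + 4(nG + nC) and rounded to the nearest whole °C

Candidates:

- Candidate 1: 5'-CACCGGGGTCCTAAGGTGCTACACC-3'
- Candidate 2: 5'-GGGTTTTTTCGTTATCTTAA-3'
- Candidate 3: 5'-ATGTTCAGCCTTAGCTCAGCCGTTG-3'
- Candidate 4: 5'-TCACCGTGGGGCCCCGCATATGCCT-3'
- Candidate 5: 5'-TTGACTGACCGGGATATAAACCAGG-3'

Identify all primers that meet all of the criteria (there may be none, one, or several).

Candidate 3 and Candidate 5.

Candidate 1 (25 nt, A=5 T=4 G=7 C=9): GC 16/25 = 64.0%, outside 42.5–54.4% ✗; Tm = 2·9 + 4·16 = 82°C, outside 68–79°C ✗ — fails.
Candidate 2 (20 nt, A=3 T=11 G=4 C=2): GC 6/20 = 30.0%, outside 42.5–54.4% ✗; Tm = 2·14 + 4·6 = 52°C, outside 68–79°C ✗ — fails.
Candidate 3 (25 nt, A=4 T=8 G=6 C=7): GC 13/25 = 52.0% ✓; Tm = 2·12 + 4·13 = 76°C ✓ — passes.
Candidate 4 (25 nt, A=3 T=5 G=7 C=10): GC 17/25 = 68.0%, outside 42.5–54.4% ✗; Tm = 2·8 + 4·17 = 84°C, outside 68–79°C ✗ — fails.
Candidate 5 (25 nt, A=8 T=5 G=7 C=5): GC 12/25 = 48.0% ✓; Tm = 2·13 + 4·12 = 74°C ✓ — passes.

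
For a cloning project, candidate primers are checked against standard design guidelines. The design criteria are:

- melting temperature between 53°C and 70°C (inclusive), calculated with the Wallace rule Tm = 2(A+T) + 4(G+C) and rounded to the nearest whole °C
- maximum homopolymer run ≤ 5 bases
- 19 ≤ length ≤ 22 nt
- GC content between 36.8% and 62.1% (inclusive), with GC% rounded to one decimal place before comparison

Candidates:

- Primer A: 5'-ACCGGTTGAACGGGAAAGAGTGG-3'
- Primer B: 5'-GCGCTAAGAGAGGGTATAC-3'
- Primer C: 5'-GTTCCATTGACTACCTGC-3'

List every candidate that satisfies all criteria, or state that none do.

Primer A (23 nt, A=7 T=3 G=10 C=3): Tm = 2·10 + 4·13 = 72°C, outside 53–70°C ✗; longest run = 3 ✓; length 23, outside 19–22 ✗; GC 13/23 = 56.5% ✓ — fails.
Primer B (19 nt, A=6 T=3 G=7 C=3): Tm = 2·9 + 4·10 = 58°C ✓; longest run = 3 ✓; length 19 ✓; GC 10/19 = 52.6% ✓ — passes.
Primer C (18 nt, A=3 T=6 G=3 C=6): Tm = 2·9 + 4·9 = 54°C ✓; longest run = 2 ✓; length 18, outside 19–22 ✗; GC 9/18 = 50.0% ✓ — fails.

Primer B only.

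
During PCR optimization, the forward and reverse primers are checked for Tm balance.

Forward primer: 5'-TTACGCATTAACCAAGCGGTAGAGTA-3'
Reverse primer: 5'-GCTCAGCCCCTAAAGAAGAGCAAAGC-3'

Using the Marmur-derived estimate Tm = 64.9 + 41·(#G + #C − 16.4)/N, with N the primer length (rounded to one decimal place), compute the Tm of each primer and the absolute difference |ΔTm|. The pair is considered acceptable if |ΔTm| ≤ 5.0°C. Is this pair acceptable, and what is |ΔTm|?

|ΔTm| = 4.7°C; the pair is acceptable.

Forward: G+C = 11, N = 26 → Tm = 64.9 + 41·(11 − 16.4)/26 = 56.4°C.
Reverse: G+C = 14, N = 26 → Tm = 64.9 + 41·(14 − 16.4)/26 = 61.1°C.
|ΔTm| = |56.4 − 61.1| = 4.7°C, ≤ 5.0°C.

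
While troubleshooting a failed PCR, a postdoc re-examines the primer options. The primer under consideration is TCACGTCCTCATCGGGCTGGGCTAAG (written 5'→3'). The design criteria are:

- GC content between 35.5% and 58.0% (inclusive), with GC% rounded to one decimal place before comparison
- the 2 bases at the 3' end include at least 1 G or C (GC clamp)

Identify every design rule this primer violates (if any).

Base counts: A=4, T=6, G=8, C=8 (length 26).
GC content: GC 16/26 = 61.5%, outside 35.5–58.0% ✗
GC clamp: 3' end AG has 1 G/C ✓

Fails: GC content.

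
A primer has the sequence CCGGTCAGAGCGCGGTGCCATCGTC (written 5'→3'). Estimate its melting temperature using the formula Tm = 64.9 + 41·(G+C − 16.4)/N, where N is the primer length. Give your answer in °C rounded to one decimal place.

67.5°C

Base counts: A=3, T=4, G=9, C=9; G+C = 18, N = 25.
Tm = 64.9 + 41·(18 − 16.4)/25 = 64.9 + 65.60/25 = 67.5°C.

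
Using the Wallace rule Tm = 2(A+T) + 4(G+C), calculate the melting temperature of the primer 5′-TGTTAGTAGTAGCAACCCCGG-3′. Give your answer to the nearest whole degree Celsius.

64°C

Base counts: A=5, T=5, G=6, C=5 (length 21).
Tm = 2·(5+5) + 4·(6+5) = 2·10 + 4·11 = 20 + 44 = 64°C.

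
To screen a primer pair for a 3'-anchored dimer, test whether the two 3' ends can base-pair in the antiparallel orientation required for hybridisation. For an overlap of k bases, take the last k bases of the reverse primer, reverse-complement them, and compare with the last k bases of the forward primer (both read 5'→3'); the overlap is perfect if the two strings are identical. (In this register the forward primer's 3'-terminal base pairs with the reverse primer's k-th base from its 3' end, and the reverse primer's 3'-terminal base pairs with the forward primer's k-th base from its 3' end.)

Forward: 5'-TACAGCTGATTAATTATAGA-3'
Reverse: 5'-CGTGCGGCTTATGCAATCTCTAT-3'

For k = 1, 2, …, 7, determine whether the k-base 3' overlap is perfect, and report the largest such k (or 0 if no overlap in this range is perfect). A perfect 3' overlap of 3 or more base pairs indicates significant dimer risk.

Longest perfect overlap: 5 complementary base pairs; significant dimer risk (threshold 3).

Last 7 bases (5'→3') — forward …TTATAGA, reverse …TCTCTAT.
Reverse complement of the reverse primer's last 7 bases: ATAGAGA; its first k bases are the reverse complement of the reverse primer's last k bases, so a perfect k-base overlap needs the forward primer's last k bases to equal them.
Comparing (forward last k vs required): k=1: A vs A ✓; k=2: GA vs AT ✗; k=3: AGA vs ATA ✗; k=4: TAGA vs ATAG ✗; k=5: ATAGA vs ATAGA ✓; k=6: TATAGA vs ATAGAG ✗; k=7: TTATAGA vs ATAGAGA ✗.
Perfect overlaps at k = 1, 5; the largest is 5.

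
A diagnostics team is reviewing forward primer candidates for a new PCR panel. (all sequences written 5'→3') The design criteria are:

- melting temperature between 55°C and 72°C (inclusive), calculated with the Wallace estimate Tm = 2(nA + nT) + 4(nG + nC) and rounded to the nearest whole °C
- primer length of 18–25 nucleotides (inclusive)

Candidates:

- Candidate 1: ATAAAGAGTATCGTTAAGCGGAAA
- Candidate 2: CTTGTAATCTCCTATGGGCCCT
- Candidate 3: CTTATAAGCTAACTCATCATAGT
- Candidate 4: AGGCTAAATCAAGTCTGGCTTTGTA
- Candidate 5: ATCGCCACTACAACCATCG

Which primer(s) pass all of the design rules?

Candidate 1, Candidate 2, Candidate 3, Candidate 4 and Candidate 5.

Candidate 1 (24 nt, A=11 T=5 G=6 C=2): Tm = 2·16 + 4·8 = 64°C ✓; length 24 ✓ — passes.
Candidate 2 (22 nt, A=3 T=8 G=4 C=7): Tm = 2·11 + 4·11 = 66°C ✓; length 22 ✓ — passes.
Candidate 3 (23 nt, A=8 T=8 G=2 C=5): Tm = 2·16 + 4·7 = 60°C ✓; length 23 ✓ — passes.
Candidate 4 (25 nt, A=7 T=8 G=6 C=4): Tm = 2·15 + 4·10 = 70°C ✓; length 25 ✓ — passes.
Candidate 5 (19 nt, A=6 T=3 G=2 C=8): Tm = 2·9 + 4·10 = 58°C ✓; length 19 ✓ — passes.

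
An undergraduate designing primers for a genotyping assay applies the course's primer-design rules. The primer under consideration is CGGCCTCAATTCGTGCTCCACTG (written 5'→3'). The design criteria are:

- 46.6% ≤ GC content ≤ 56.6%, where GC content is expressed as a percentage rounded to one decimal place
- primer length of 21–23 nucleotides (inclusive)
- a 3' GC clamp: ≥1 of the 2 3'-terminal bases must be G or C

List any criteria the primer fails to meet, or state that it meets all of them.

Fails: GC content.

Base counts: A=3, T=6, G=5, C=9 (length 23).
GC content: GC 14/23 = 60.9%, outside 46.6–56.6% ✗
length: length 23 ✓
GC clamp: 3' end TG has 1 G/C ✓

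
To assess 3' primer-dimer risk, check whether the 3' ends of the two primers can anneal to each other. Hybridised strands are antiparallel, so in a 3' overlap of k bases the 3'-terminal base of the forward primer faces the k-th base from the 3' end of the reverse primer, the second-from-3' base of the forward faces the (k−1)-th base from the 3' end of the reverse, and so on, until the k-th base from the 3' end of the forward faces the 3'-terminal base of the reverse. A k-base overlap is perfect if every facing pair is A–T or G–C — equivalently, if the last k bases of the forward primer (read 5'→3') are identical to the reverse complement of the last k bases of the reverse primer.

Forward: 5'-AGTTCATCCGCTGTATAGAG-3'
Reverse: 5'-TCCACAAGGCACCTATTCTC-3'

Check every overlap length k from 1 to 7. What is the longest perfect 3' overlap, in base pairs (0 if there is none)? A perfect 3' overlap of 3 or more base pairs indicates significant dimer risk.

Longest perfect overlap: 3 complementary base pairs; significant dimer risk (threshold 3).

Last 7 bases (5'→3') — forward …TATAGAG, reverse …TATTCTC.
Reverse complement of the reverse primer's last 7 bases: GAGAATA; its first k bases are the reverse complement of the reverse primer's last k bases, so a perfect k-base overlap needs the forward primer's last k bases to equal them.
Comparing (forward last k vs required): k=1: G vs G ✓; k=2: AG vs GA ✗; k=3: GAG vs GAG ✓; k=4: AGAG vs GAGA ✗; k=5: TAGAG vs GAGAA ✗; k=6: ATAGAG vs GAGAAT ✗; k=7: TATAGAG vs GAGAATA ✗.
Perfect overlaps at k = 1, 3; the largest is 3.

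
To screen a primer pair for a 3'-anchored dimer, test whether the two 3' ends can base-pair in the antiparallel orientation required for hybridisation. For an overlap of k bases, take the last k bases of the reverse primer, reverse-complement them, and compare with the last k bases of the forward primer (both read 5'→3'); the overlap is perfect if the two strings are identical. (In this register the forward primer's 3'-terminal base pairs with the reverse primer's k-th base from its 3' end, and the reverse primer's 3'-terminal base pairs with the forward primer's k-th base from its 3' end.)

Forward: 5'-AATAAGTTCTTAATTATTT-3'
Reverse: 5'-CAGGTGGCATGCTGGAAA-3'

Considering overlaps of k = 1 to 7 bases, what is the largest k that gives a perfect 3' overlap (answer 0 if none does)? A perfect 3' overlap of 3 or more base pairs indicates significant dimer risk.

Last 7 bases (5'→3') — forward …ATTATTT, reverse …CTGGAAA.
Reverse complement of the reverse primer's last 7 bases: TTTCCAG; its first k bases are the reverse complement of the reverse primer's last k bases, so a perfect k-base overlap needs the forward primer's last k bases to equal them.
Comparing (forward last k vs required): k=1: T vs T ✓; k=2: TT vs TT ✓; k=3: TTT vs TTT ✓; k=4: ATTT vs TTTC ✗; k=5: TATTT vs TTTCC ✗; k=6: TTATTT vs TTTCCA ✗; k=7: ATTATTT vs TTTCCAG ✗.
Perfect overlaps at k = 1, 2, 3; the largest is 3.

Longest perfect overlap: 3 complementary base pairs; significant dimer risk (threshold 3).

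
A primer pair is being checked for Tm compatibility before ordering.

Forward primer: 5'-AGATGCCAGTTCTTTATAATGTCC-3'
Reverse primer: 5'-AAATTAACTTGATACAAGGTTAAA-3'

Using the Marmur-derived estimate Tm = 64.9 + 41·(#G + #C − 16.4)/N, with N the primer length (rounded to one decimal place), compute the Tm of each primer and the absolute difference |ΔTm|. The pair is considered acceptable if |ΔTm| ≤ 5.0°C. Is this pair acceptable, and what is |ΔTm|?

Forward: G+C = 9, N = 24 → Tm = 64.9 + 41·(9 − 16.4)/24 = 52.3°C.
Reverse: G+C = 5, N = 24 → Tm = 64.9 + 41·(5 − 16.4)/24 = 45.4°C.
|ΔTm| = |52.3 − 45.4| = 6.9°C, > 5.0°C.

|ΔTm| = 6.9°C; the pair is not acceptable.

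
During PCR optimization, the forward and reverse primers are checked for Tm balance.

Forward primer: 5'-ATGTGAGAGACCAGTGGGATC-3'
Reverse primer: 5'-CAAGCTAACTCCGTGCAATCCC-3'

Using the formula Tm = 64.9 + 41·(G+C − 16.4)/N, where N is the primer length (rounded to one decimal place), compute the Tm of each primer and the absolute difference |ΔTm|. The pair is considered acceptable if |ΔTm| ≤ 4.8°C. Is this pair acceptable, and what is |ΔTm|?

|ΔTm| = 2.3°C; the pair is acceptable.

Forward: G+C = 11, N = 21 → Tm = 64.9 + 41·(11 − 16.4)/21 = 54.4°C.
Reverse: G+C = 12, N = 22 → Tm = 64.9 + 41·(12 − 16.4)/22 = 56.7°C.
|ΔTm| = |54.4 − 56.7| = 2.3°C, ≤ 4.8°C.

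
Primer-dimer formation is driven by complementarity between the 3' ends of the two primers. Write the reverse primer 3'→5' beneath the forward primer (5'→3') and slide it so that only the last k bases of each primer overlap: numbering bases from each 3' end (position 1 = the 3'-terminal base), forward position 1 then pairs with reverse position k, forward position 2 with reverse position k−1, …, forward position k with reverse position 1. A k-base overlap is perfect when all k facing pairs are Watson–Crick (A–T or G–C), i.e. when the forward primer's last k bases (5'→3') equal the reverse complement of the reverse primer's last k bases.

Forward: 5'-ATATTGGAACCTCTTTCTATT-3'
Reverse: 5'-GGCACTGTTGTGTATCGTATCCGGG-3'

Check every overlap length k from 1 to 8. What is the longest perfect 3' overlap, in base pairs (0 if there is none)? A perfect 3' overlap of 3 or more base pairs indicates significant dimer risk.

Longest perfect overlap: 0 complementary base pairs; below the dimer-risk threshold (threshold 3).

Last 8 bases (5'→3') — forward …TTTCTATT, reverse …TATCCGGG.
Reverse complement of the reverse primer's last 8 bases: CCCGGATA; its first k bases are the reverse complement of the reverse primer's last k bases, so a perfect k-base overlap needs the forward primer's last k bases to equal them.
Comparing (forward last k vs required): k=1: T vs C ✗; k=2: TT vs CC ✗; k=3: ATT vs CCC ✗; k=4: TATT vs CCCG ✗; k=5: CTATT vs CCCGG ✗; k=6: TCTATT vs CCCGGA ✗; k=7: TTCTATT vs CCCGGAT ✗; k=8: TTTCTATT vs CCCGGATA ✗.
No overlap length from 1 to 8 is perfect, so the longest perfect 3' overlap is 0.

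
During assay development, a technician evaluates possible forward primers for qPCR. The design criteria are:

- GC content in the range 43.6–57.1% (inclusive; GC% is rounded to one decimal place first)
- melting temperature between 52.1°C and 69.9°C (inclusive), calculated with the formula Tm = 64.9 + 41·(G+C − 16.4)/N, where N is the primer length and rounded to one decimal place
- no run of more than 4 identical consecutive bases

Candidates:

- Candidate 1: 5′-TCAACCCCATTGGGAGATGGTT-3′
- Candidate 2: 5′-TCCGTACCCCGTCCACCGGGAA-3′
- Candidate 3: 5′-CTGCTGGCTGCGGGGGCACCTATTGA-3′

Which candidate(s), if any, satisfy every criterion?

Candidate 1 only.

Candidate 1 (22 nt, A=5 T=6 G=6 C=5): GC 11/22 = 50.0% ✓; Tm = 64.9 + 41·(11 − 16.4)/22 = 54.8°C ✓; longest run = 4 ✓ — passes.
Candidate 2 (22 nt, A=4 T=3 G=5 C=10): GC 15/22 = 68.2%, outside 43.6–57.1% ✗; Tm = 64.9 + 41·(15 − 16.4)/22 = 62.3°C ✓; longest run = 4 ✓ — fails.
Candidate 3 (26 nt, A=3 T=6 G=10 C=7): GC 17/26 = 65.4%, outside 43.6–57.1% ✗; Tm = 64.9 + 41·(17 − 16.4)/26 = 65.8°C ✓; longest run = 5, exceeds 4 ✗ — fails.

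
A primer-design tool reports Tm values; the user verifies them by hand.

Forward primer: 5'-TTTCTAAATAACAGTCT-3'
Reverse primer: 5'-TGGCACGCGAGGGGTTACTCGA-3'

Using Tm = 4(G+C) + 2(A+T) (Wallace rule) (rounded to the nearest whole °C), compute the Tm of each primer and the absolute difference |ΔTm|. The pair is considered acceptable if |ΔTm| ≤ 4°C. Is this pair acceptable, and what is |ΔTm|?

Forward: A=6 T=7 G=1 C=3 → Tm = 2·13 + 4·4 = 42°C.
Reverse: A=4 T=4 G=9 C=5 → Tm = 2·8 + 4·14 = 72°C.
|ΔTm| = |42 − 72| = 30°C, > 4°C.

|ΔTm| = 30°C; the pair is not acceptable.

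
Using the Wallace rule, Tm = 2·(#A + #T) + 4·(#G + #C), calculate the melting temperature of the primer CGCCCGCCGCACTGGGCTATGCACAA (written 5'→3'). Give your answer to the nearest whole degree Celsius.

Base counts: A=5, T=3, G=7, C=11 (length 26).
Tm = 2·(5+3) + 4·(7+11) = 2·8 + 4·18 = 16 + 72 = 88°C.

88°C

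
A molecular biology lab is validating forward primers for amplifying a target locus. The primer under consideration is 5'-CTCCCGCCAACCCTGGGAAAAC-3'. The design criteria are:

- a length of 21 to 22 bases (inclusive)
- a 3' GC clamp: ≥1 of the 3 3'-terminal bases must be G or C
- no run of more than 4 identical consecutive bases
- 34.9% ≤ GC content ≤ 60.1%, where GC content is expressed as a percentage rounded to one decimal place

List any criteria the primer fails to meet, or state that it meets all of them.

Base counts: A=6, T=2, G=4, C=10 (length 22).
length: length 22 ✓
GC clamp: 3' end AAC has 1 G/C ✓
homopolymer run: longest run = 4 ✓
GC content: GC 14/22 = 63.6%, outside 34.9–60.1% ✗

Fails: GC content.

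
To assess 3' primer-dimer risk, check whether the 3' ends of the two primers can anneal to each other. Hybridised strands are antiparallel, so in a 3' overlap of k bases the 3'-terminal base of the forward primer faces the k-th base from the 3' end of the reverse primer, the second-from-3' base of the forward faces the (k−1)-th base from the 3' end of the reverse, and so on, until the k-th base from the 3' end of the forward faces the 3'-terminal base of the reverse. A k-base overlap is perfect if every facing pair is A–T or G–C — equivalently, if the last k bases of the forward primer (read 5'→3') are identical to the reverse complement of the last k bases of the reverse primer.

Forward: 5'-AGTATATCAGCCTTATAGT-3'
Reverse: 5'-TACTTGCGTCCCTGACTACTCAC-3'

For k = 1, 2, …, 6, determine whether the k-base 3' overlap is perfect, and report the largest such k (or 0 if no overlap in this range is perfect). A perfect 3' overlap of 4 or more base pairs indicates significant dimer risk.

Longest perfect overlap: 2 complementary base pairs; below the dimer-risk threshold (threshold 4).

Last 6 bases (5'→3') — forward …TATAGT, reverse …ACTCAC.
Reverse complement of the reverse primer's last 6 bases: GTGAGT; its first k bases are the reverse complement of the reverse primer's last k bases, so a perfect k-base overlap needs the forward primer's last k bases to equal them.
Comparing (forward last k vs required): k=1: T vs G ✗; k=2: GT vs GT ✓; k=3: AGT vs GTG ✗; k=4: TAGT vs GTGA ✗; k=5: ATAGT vs GTGAG ✗; k=6: TATAGT vs GTGAGT ✗.
Only k = 2 is perfect, so the longest perfect 3' overlap is 2.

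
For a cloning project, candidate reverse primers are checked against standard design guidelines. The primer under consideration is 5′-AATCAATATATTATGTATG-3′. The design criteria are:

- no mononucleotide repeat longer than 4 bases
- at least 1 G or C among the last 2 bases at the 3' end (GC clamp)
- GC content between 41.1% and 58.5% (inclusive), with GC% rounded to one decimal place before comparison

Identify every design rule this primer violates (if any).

Base counts: A=8, T=8, G=2, C=1 (length 19).
homopolymer run: longest run = 2 ✓
GC clamp: 3' end TG has 1 G/C ✓
GC content: GC 3/19 = 15.8%, outside 41.1–58.5% ✗

Fails: GC content.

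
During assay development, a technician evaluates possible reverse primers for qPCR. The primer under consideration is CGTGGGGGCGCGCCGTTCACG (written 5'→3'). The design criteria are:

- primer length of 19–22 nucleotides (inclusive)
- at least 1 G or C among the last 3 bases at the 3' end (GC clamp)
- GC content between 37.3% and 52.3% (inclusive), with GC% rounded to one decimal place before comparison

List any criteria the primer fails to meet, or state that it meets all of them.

Base counts: A=1, T=3, G=10, C=7 (length 21).
length: length 21 ✓
GC clamp: 3' end ACG has 2 G/C ✓
GC content: GC 17/21 = 81.0%, outside 37.3–52.3% ✗

Fails: GC content.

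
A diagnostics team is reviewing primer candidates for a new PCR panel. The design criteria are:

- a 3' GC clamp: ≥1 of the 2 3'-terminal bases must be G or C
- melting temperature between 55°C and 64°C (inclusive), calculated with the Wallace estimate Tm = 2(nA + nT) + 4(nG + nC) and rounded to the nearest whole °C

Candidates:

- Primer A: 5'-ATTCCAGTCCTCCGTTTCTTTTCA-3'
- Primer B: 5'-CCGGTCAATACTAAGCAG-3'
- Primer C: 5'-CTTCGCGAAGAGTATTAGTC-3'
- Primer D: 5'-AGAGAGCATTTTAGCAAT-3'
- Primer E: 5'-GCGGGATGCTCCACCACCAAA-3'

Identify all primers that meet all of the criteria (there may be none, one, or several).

Primer A (24 nt, A=3 T=11 G=2 C=8): 3' end CA has 1 G/C ✓; Tm = 2·14 + 4·10 = 68°C, outside 55–64°C ✗ — fails.
Primer B (18 nt, A=6 T=3 G=4 C=5): 3' end AG has 1 G/C ✓; Tm = 2·9 + 4·9 = 54°C, outside 55–64°C ✗ — fails.
Primer C (20 nt, A=5 T=6 G=5 C=4): 3' end TC has 1 G/C ✓; Tm = 2·11 + 4·9 = 58°C ✓ — passes.
Primer D (18 nt, A=7 T=5 G=4 C=2): 3' end AT has 0 G/C, need ≥1 ✗; Tm = 2·12 + 4·6 = 48°C, outside 55–64°C ✗ — fails.
Primer E (21 nt, A=6 T=2 G=5 C=8): 3' end AA has 0 G/C, need ≥1 ✗; Tm = 2·8 + 4·13 = 68°C, outside 55–64°C ✗ — fails.

Primer C only.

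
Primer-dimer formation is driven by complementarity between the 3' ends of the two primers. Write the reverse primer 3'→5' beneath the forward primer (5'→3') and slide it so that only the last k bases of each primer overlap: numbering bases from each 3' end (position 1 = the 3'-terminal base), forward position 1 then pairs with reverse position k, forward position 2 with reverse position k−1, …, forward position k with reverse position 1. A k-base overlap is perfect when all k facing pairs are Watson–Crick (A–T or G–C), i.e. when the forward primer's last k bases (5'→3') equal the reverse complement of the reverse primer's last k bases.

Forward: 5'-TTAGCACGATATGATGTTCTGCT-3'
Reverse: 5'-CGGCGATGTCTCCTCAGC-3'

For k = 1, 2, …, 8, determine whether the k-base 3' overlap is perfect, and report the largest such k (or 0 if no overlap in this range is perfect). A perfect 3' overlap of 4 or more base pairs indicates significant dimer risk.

Last 8 bases (5'→3') — forward …GTTCTGCT, reverse …TCCTCAGC.
Reverse complement of the reverse primer's last 8 bases: GCTGAGGA; its first k bases are the reverse complement of the reverse primer's last k bases, so a perfect k-base overlap needs the forward primer's last k bases to equal them.
Comparing (forward last k vs required): k=1: T vs G ✗; k=2: CT vs GC ✗; k=3: GCT vs GCT ✓; k=4: TGCT vs GCTG ✗; k=5: CTGCT vs GCTGA ✗; k=6: TCTGCT vs GCTGAG ✗; k=7: TTCTGCT vs GCTGAGG ✗; k=8: GTTCTGCT vs GCTGAGGA ✗.
Only k = 3 is perfect, so the longest perfect 3' overlap is 3.

Longest perfect overlap: 3 complementary base pairs; below the dimer-risk threshold (threshold 4).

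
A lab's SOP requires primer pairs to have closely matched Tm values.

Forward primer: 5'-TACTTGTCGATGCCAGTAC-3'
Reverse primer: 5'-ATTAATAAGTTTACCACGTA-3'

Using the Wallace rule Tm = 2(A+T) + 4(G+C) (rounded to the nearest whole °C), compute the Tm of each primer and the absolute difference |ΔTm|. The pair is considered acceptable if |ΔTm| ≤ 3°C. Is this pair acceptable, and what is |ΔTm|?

|ΔTm| = 6°C; the pair is not acceptable.

Forward: A=4 T=6 G=4 C=5 → Tm = 2·10 + 4·9 = 56°C.
Reverse: A=8 T=7 G=2 C=3 → Tm = 2·15 + 4·5 = 50°C.
|ΔTm| = |56 − 50| = 6°C, > 3°C.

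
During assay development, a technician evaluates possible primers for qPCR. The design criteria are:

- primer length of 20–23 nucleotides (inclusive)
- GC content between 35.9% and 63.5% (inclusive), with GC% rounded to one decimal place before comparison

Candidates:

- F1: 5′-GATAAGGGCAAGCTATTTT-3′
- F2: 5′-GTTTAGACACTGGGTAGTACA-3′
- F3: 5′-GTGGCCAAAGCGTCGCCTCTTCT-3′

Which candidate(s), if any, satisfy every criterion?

F1 (19 nt, A=6 T=6 G=5 C=2): length 19, outside 20–23 ✗; GC 7/19 = 36.8% ✓ — fails.
F2 (21 nt, A=6 T=6 G=6 C=3): length 21 ✓; GC 9/21 = 42.9% ✓ — passes.
F3 (23 nt, A=3 T=6 G=6 C=8): length 23 ✓; GC 14/23 = 60.9% ✓ — passes.

F2 and F3.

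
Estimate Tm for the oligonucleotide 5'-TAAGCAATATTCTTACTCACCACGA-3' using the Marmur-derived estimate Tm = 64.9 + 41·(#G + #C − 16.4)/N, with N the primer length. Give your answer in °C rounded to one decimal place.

52.8°C

Base counts: A=9, T=7, G=2, C=7; G+C = 9, N = 25.
Tm = 64.9 + 41·(9 − 16.4)/25 = 64.9 + -303.40/25 = 52.8°C.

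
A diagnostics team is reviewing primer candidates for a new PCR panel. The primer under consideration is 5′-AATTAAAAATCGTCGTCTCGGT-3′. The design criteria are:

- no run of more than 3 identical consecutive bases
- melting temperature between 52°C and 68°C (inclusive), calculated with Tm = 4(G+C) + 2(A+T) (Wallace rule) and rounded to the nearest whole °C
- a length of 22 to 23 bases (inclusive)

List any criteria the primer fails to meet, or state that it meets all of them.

Base counts: A=7, T=7, G=4, C=4 (length 22).
homopolymer run: longest run = 5, exceeds 3 ✗
Tm: Tm = 2·14 + 4·8 = 60°C ✓
length: length 22 ✓

Fails: homopolymer run.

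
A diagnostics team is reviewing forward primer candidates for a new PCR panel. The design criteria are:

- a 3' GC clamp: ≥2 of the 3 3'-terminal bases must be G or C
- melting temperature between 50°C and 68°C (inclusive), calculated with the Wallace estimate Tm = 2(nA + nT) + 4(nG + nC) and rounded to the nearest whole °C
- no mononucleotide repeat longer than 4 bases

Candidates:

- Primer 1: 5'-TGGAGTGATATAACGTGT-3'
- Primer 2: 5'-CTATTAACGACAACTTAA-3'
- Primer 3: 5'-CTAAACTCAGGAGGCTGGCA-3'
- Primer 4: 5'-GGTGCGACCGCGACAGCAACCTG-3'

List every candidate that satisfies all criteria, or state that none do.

Primer 1 (18 nt, A=5 T=6 G=6 C=1): 3' end TGT has 1 G/C, need ≥2 ✗; Tm = 2·11 + 4·7 = 50°C ✓; longest run = 2 ✓ — fails.
Primer 2 (18 nt, A=8 T=5 G=1 C=4): 3' end TAA has 0 G/C, need ≥2 ✗; Tm = 2·13 + 4·5 = 46°C, outside 50–68°C ✗; longest run = 2 ✓ — fails.
Primer 3 (20 nt, A=6 T=3 G=6 C=5): 3' end GCA has 2 G/C ✓; Tm = 2·9 + 4·11 = 62°C ✓; longest run = 3 ✓ — passes.
Primer 4 (23 nt, A=5 T=2 G=8 C=8): 3' end CTG has 2 G/C ✓; Tm = 2·7 + 4·16 = 78°C, outside 50–68°C ✗; longest run = 2 ✓ — fails.

Primer 3 only.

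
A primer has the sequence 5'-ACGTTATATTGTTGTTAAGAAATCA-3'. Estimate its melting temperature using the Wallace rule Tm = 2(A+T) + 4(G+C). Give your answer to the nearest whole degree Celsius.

Base counts: A=9, T=10, G=4, C=2 (length 25).
Tm = 2·(9+10) + 4·(4+2) = 2·19 + 4·6 = 38 + 24 = 62°C.

62°C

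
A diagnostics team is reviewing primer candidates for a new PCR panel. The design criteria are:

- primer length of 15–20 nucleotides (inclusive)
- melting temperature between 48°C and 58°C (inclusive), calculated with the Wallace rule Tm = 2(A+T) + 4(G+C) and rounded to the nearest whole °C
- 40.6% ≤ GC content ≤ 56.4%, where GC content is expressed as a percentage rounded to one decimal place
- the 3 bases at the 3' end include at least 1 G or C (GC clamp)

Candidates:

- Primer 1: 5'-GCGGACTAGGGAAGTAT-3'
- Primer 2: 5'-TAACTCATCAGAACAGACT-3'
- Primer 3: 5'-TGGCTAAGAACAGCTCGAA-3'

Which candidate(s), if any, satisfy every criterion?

Primer 3 only.

Primer 1 (17 nt, A=5 T=3 G=7 C=2): length 17 ✓; Tm = 2·8 + 4·9 = 52°C ✓; GC 9/17 = 52.9% ✓; 3' end TAT has 0 G/C, need ≥1 ✗ — fails.
Primer 2 (19 nt, A=8 T=4 G=2 C=5): length 19 ✓; Tm = 2·12 + 4·7 = 52°C ✓; GC 7/19 = 36.8%, outside 40.6–56.4% ✗; 3' end ACT has 1 G/C ✓ — fails.
Primer 3 (19 nt, A=7 T=3 G=5 C=4): length 19 ✓; Tm = 2·10 + 4·9 = 56°C ✓; GC 9/19 = 47.4% ✓; 3' end GAA has 1 G/C ✓ — passes.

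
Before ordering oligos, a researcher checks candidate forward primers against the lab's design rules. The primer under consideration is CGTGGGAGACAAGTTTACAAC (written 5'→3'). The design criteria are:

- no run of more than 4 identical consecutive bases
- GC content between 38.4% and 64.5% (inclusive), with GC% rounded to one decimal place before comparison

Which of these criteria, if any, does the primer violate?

Meets all criteria.

Base counts: A=7, T=4, G=6, C=4 (length 21).
homopolymer run: longest run = 3 ✓
GC content: GC 10/21 = 47.6% ✓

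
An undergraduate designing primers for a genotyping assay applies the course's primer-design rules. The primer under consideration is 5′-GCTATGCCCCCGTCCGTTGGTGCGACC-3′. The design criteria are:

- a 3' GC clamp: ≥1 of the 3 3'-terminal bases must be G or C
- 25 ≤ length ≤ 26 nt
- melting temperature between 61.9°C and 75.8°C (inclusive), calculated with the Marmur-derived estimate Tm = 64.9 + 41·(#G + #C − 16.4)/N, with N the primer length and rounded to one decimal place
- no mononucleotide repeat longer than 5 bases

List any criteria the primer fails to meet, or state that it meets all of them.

Fails: length.

Base counts: A=2, T=6, G=8, C=11 (length 27).
GC clamp: 3' end ACC has 2 G/C ✓
length: length 27, outside 25–26 ✗
Tm: Tm = 64.9 + 41·(19 − 16.4)/27 = 68.8°C ✓
homopolymer run: longest run = 5 ✓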